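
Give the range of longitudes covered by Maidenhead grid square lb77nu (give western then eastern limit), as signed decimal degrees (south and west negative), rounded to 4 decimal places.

55.0833, 55.1667

Field L=11, B=1: +11·20° lon, +1·10° lat → SW at lon 40°, lat -80°.
Square 7, 7: +7·2° lon, +7·1° lat → SW at lon 54°, lat -73°.
Subsquare n=13, u=20: +13·0.0833333° lon, +20·0.0416667° lat → SW at lon 55.0833°, lat -72.1667°.
Cell spans 0.0833333° lon × 0.0416667° lat.
west 55.0833, east 55.1667.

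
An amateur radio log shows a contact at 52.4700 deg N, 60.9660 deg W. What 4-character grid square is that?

FO92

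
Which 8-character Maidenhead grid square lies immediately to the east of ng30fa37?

NG30fa47

Longitude extended square 3; +1 → 4.
The latitude characters are unchanged.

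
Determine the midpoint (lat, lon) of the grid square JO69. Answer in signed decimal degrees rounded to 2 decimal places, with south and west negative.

Field J=9, O=14: +9·20° lon, +14·10° lat → SW at lon 0°, lat 50°.
Square 6, 9: +6·2° lon, +9·1° lat → SW at lon 12°, lat 59°.
Cell spans 2° lon × 1° lat. Centre is SW corner plus half of each.
latitude 59.50, longitude 13.00.

59.50, 13.00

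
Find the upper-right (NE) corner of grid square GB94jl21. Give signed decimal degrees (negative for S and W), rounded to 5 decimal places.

-75.53333, -41.22500

Field G=6, B=1: +6·20° lon, +1·10° lat → SW at lon -60°, lat -80°.
Square 9, 4: +9·2° lon, +4·1° lat → SW at lon -42°, lat -76°.
Subsquare j=9, l=11: +9·0.0833333° lon, +11·0.0416667° lat → SW at lon -41.25°, lat -75.5417°.
Extended square 2, 1: +2·0.00833333° lon, +1·0.00416667° lat → SW at lon -41.2333°, lat -75.5375°.
Cell spans 0.00833333° lon × 0.00416667° lat. NE corner is SW corner plus one full cell.
latitude -75.53333, longitude -41.22500.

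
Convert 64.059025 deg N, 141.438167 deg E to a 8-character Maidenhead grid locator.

Offset from 180°W / 90°S: lon 321.43817°, lat 154.05903°.
Field: lon ⌊321.43817/20⌋ = 16 → Q; lat ⌊154.05903/10⌋ = 15 → P.
Square: lon ⌊1.43817/2⌋ = 0; lat ⌊4.05903/1⌋ = 4.
Subsquare: lon ⌊1.43817/0.0833333⌋ = 17 → r; lat ⌊0.05903/0.0416667⌋ = 1 → b.
Extended square: lon ⌊0.02150/0.00833333⌋ = 2; lat ⌊0.01736/0.00416667⌋ = 4.

QP04rb24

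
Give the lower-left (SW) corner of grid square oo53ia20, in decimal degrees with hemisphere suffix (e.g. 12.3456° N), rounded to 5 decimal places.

53.00000° N, 110.68333° E

Field O=14, O=14: +14·20° lon, +14·10° lat → SW at lon 100°, lat 50°.
Square 5, 3: +5·2° lon, +3·1° lat → SW at lon 110°, lat 53°.
Subsquare i=8, a=0: +8·0.0833333° lon, +0·0.0416667° lat → SW at lon 110.667°, lat 53°.
Extended square 2, 0: +2·0.00833333° lon, +0·0.00416667° lat → SW at lon 110.683°, lat 53°.
latitude 53.00000° N, longitude 110.68333° E.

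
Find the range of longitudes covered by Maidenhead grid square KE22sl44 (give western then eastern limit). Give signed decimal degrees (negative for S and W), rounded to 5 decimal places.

25.53333, 25.54167

Field K=10, E=4: +10·20° lon, +4·10° lat → SW at lon 20°, lat -50°.
Square 2, 2: +2·2° lon, +2·1° lat → SW at lon 24°, lat -48°.
Subsquare s=18, l=11: +18·0.0833333° lon, +11·0.0416667° lat → SW at lon 25.5°, lat -47.5417°.
Extended square 4, 4: +4·0.00833333° lon, +4·0.00416667° lat → SW at lon 25.5333°, lat -47.525°.
Cell spans 0.00833333° lon × 0.00416667° lat.
west 25.53333, east 25.54167.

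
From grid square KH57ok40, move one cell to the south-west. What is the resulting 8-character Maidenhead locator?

KH57oj39

Longitude extended square 4; −1 → 3.
Latitude extended square 0; −1 → -1, wraps to 9, carry into subsquare.
Latitude subsquare k = 10; −1 → 9 = j.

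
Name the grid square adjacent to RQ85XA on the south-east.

Longitude subsquare x = 23; +1 → 24, wraps to 0 = a, carry into square.
Longitude square 8; +1 → 9.
Latitude subsquare a = 0; −1 → -1, wraps to 23 = x, carry into square.
Latitude square 5; −1 → 4.

RQ94ax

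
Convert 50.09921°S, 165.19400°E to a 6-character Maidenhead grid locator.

Add 180° to longitude and 90° to latitude: 345.1940, 39.9008.
Field (20°×10°, letters A–R): 345.1940/20 → 17 → R, 39.9008/10 → 3 → D; chars RD.
Square (2°×1°, digits 0–9): 5.1940/2 → 2, 9.9008/1 → 9; chars 29.
Subsquare (5′×2.5′, letters a–x): 1.1940/0.0833333 → 14 → o, 0.9008/0.0416667 → 21 → v; chars ov.

RD29ov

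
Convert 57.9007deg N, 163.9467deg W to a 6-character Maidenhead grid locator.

AO87av

Shift to the Maidenhead origin (180°W, 90°S): lon 16.0533, lat 147.9007.
Field: lon ⌊16.0533/20⌋ = 0 → A; lat ⌊147.9007/10⌋ = 14 → O.
Square: lon ⌊16.0533/2⌋ = 8; lat ⌊7.9007/1⌋ = 7.
Subsquare: lon ⌊0.0533/0.0833333⌋ = 0 → a; lat ⌊0.9007/0.0416667⌋ = 21 → v.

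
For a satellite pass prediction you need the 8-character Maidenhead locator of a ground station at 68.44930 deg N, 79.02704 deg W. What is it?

FP08lk67

Shift to the Maidenhead origin (180°W, 90°S): lon 100.97296, lat 158.44930.
Field (20°×10°, letters A–R): lon ⌊100.97296/20⌋ = 5 → F; lat ⌊158.44930/10⌋ = 15 → P.
Square (2°×1°, digits 0–9): lon ⌊0.97296/2⌋ = 0; lat ⌊8.44930/1⌋ = 8.
Subsquare (5′×2.5′, letters a–x): lon ⌊0.97296/0.0833333⌋ = 11 → l; lat ⌊0.44930/0.0416667⌋ = 10 → k.
Extended square (30″×15″, digits 0–9): lon ⌊0.05629/0.00833333⌋ = 6; lat ⌊0.03263/0.00416667⌋ = 7.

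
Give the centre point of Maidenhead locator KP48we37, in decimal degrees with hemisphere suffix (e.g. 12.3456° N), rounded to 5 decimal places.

Field K=10, P=15: +10·20° lon, +15·10° lat → SW at lon 20°, lat 60°.
Square 4, 8: +4·2° lon, +8·1° lat → SW at lon 28°, lat 68°.
Subsquare w=22, e=4: +22·0.0833333° lon, +4·0.0416667° lat → SW at lon 29.8333°, lat 68.1667°.
Extended square 3, 7: +3·0.00833333° lon, +7·0.00416667° lat → SW at lon 29.8583°, lat 68.1958°.
Cell spans 0.00833333° lon × 0.00416667° lat. Centre is SW corner plus half of each.
latitude 68.19792° N, longitude 29.86250° E.

68.19792° N, 29.86250° E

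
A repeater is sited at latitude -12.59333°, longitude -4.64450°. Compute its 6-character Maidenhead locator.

Offset from 180°W / 90°S: lon 175.3555°, lat 77.4067°.
Field: 175.3555/20 → 8 → I, 77.4067/10 → 7 → H; chars IH.
Square: 15.3555/2 → 7, 7.4067/1 → 7; chars 77.
Subsquare: 1.3555/0.0833333 → 16 → q, 0.4067/0.0416667 → 9 → j; chars qj.

IH77qj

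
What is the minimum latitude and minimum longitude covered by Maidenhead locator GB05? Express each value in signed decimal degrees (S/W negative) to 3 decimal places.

-75.000, -60.000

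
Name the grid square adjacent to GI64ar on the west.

Longitude subsquare a = 0; −1 → -1, wraps to 23 = x, carry into square.
Longitude square 6; −1 → 5.
The latitude characters are unchanged.

GI54xr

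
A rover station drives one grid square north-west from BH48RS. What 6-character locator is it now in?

Longitude subsquare r = 17; −1 → 16 = q.
Latitude subsquare s = 18; +1 → 19 = t.

BH48qt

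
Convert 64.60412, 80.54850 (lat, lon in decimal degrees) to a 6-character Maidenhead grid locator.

NP04go

Offset from 180°W / 90°S: lon 260.5485°, lat 154.6041°.
Field: lon ⌊260.5485/20⌋ = 13 → N; lat ⌊154.6041/10⌋ = 15 → P.
Square: lon ⌊0.5485/2⌋ = 0; lat ⌊4.6041/1⌋ = 4.
Subsquare: lon ⌊0.5485/0.0833333⌋ = 6 → g; lat ⌊0.6041/0.0416667⌋ = 14 → o.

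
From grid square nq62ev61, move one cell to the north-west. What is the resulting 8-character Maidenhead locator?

NQ62ev52

Longitude extended square 6; −1 → 5.
Latitude extended square 1; +1 → 2.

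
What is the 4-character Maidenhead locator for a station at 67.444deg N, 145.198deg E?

QP27

Add 180° to longitude and 90° to latitude: 325.20, 157.44.
Field (20°×10°, letters A–R): lon ⌊325.20/20⌋ = 16 → Q; lat ⌊157.44/10⌋ = 15 → P.
Square (2°×1°, digits 0–9): lon ⌊5.20/2⌋ = 2; lat ⌊7.44/1⌋ = 7.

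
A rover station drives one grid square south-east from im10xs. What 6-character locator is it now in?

Longitude subsquare x = 23; +1 → 24, wraps to 0 = a, carry into square.
Longitude square 1; +1 → 2.
Latitude subsquare s = 18; −1 → 17 = r.

IM20ar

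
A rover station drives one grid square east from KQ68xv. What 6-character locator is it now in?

KQ78av

Longitude subsquare x = 23; +1 → 24, wraps to 0 = a, carry into square.
Longitude square 6; +1 → 7.
The latitude characters are unchanged.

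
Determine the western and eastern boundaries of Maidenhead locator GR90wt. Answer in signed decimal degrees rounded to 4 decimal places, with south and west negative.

Field G=6, R=17: +6·20° lon, +17·10° lat → SW at lon -60°, lat 80°.
Square 9, 0: +9·2° lon, +0·1° lat → SW at lon -42°, lat 80°.
Subsquare w=22, t=19: +22·0.0833333° lon, +19·0.0416667° lat → SW at lon -40.1667°, lat 80.7917°.
Cell spans 0.0833333° lon × 0.0416667° lat.
west -40.1667, east -40.0833.

-40.1667, -40.0833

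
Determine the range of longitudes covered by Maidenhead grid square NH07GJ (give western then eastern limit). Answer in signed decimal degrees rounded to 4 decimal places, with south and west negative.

80.5000, 80.5833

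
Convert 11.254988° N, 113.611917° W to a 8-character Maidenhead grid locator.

DK31eg61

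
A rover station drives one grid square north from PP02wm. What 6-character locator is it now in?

Latitude subsquare m = 12; +1 → 13 = n.
The longitude characters are unchanged.

PP02wn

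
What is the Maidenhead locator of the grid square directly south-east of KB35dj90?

KB35ei09

Longitude extended square 9; +1 → 10, wraps to 0, carry into subsquare.
Longitude subsquare d = 3; +1 → 4 = e.
Latitude extended square 0; −1 → -1, wraps to 9, carry into subsquare.
Latitude subsquare j = 9; −1 → 8 = i.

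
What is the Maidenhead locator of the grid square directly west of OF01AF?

Longitude subsquare a = 0; −1 → -1, wraps to 23 = x, carry into square.
Longitude square 0; −1 → -1, wraps to 9, carry into field.
Longitude field O = 14; −1 → 13 = N.
The latitude characters are unchanged.

NF91xf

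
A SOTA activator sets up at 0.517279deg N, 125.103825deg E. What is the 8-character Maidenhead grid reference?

PJ20nm24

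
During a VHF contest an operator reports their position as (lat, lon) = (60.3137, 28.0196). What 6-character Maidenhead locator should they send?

Offset from 180°W / 90°S: lon 208.0196°, lat 150.3137°.
Field: 208.0196/20 → 10 → K, 150.3137/10 → 15 → P; chars KP.
Square: 8.0196/2 → 4, 0.3137/1 → 0; chars 40.
Subsquare: 0.0196/0.0833333 → 0 → a, 0.3137/0.0416667 → 7 → h; chars ah.

KP40ah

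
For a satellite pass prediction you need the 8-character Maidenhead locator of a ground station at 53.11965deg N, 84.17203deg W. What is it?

EO73vc98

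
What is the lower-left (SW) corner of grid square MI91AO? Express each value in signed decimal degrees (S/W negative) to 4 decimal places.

-8.4167, 78.0000

Field M=12, I=8: +12·20° lon, +8·10° lat → SW at lon 60°, lat -10°.
Square 9, 1: +9·2° lon, +1·1° lat → SW at lon 78°, lat -9°.
Subsquare a=0, o=14: +0·0.0833333° lon, +14·0.0416667° lat → SW at lon 78°, lat -8.41667°.
latitude -8.4167, longitude 78.0000.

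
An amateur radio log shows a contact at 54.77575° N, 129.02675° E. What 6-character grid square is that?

Shift to the Maidenhead origin (180°W, 90°S): lon 309.0267, lat 144.7758.
Field: lon ⌊309.0267/20⌋ = 15 → P; lat ⌊144.7758/10⌋ = 14 → O.
Square: lon ⌊9.0267/2⌋ = 4; lat ⌊4.7758/1⌋ = 4.
Subsquare: lon ⌊1.0267/0.0833333⌋ = 12 → m; lat ⌊0.7758/0.0416667⌋ = 18 → s.

PO44ms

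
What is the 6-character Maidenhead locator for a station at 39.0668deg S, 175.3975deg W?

Offset from 180°W / 90°S: lon 4.6025°, lat 50.9332°.
Field: lon ⌊4.6025/20⌋ = 0 → A; lat ⌊50.9332/10⌋ = 5 → F.
Square: lon ⌊4.6025/2⌋ = 2; lat ⌊0.9332/1⌋ = 0.
Subsquare: lon ⌊0.6025/0.0833333⌋ = 7 → h; lat ⌊0.9332/0.0416667⌋ = 22 → w.

AF20hw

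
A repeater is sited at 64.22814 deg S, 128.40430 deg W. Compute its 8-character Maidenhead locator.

CC55ts15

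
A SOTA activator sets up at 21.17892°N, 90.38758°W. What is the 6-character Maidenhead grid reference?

Offset from 180°W / 90°S: lon 89.6124°, lat 111.1789°.
Field: 89.6124/20 → 4 → E, 111.1789/10 → 11 → L; chars EL.
Square: 9.6124/2 → 4, 1.1789/1 → 1; chars 41.
Subsquare: 1.6124/0.0833333 → 19 → t, 0.1789/0.0416667 → 4 → e; chars te.

EL41te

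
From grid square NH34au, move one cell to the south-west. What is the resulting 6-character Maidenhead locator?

Longitude subsquare a = 0; −1 → -1, wraps to 23 = x, carry into square.
Longitude square 3; −1 → 2.
Latitude subsquare u = 20; −1 → 19 = t.

NH24xt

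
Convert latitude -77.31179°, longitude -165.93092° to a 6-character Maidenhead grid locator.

AB72aq

Offset from 180°W / 90°S: lon 14.0691°, lat 12.6882°.
Field (20°×10°, letters A–R): 14.0691/20 → 0 → A, 12.6882/10 → 1 → B; chars AB.
Square (2°×1°, digits 0–9): 14.0691/2 → 7, 2.6882/1 → 2; chars 72.
Subsquare (5′×2.5′, letters a–x): 0.0691/0.0833333 → 0 → a, 0.6882/0.0416667 → 16 → q; chars aq.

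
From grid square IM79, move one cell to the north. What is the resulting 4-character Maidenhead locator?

Latitude square 9; +1 → 10, wraps to 0, carry into field.
Latitude field M = 12; +1 → 13 = N.
The longitude characters are unchanged.

IN70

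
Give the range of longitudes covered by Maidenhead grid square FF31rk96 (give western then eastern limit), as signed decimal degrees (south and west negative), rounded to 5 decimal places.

-72.50833, -72.50000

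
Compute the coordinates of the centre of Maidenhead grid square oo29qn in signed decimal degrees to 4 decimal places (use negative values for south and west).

59.5625, 105.3750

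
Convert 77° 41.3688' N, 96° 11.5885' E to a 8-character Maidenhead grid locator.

NQ87cq35

Add 180° to longitude and 90° to latitude: 276.19314, 167.68948.
Field: 276.19314/20 → 13 → N, 167.68948/10 → 16 → Q; chars NQ.
Square: 16.19314/2 → 8, 7.68948/1 → 7; chars 87.
Subsquare: 0.19314/0.0833333 → 2 → c, 0.68948/0.0416667 → 16 → q; chars cq.
Extended square: 0.02647/0.00833333 → 3, 0.02281/0.00416667 → 5; chars 35.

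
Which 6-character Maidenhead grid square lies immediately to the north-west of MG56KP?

MG56jq

Longitude subsquare k = 10; −1 → 9 = j.
Latitude subsquare p = 15; +1 → 16 = q.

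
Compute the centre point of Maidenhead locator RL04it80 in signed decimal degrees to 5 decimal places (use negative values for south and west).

24.79375, 160.73750

Field R=17, L=11: +17·20° lon, +11·10° lat → SW at lon 160°, lat 20°.
Square 0, 4: +0·2° lon, +4·1° lat → SW at lon 160°, lat 24°.
Subsquare i=8, t=19: +8·0.0833333° lon, +19·0.0416667° lat → SW at lon 160.667°, lat 24.7917°.
Extended square 8, 0: +8·0.00833333° lon, +0·0.00416667° lat → SW at lon 160.733°, lat 24.7917°.
Cell spans 0.00833333° lon × 0.00416667° lat. Centre is SW corner plus half of each.
latitude 24.79375, longitude 160.73750.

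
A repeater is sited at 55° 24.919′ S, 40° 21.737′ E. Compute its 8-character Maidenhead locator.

LD04eo30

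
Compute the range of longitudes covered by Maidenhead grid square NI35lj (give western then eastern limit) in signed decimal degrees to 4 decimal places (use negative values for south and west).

86.9167, 87.0000

Field N=13, I=8: +13·20° lon, +8·10° lat → SW at lon 80°, lat -10°.
Square 3, 5: +3·2° lon, +5·1° lat → SW at lon 86°, lat -5°.
Subsquare l=11, j=9: +11·0.0833333° lon, +9·0.0416667° lat → SW at lon 86.9167°, lat -4.625°.
Cell spans 0.0833333° lon × 0.0416667° lat.
west 86.9167, east 87.0000.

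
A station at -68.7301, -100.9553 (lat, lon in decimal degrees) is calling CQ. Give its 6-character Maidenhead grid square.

Add 180° to longitude and 90° to latitude: 79.0447, 21.2699.
Field: 79.0447/20 → 3 → D, 21.2699/10 → 2 → C; chars DC.
Square: 19.0447/2 → 9, 1.2699/1 → 1; chars 91.
Subsquare: 1.0447/0.0833333 → 12 → m, 0.2699/0.0416667 → 6 → g; chars mg.

DC91mg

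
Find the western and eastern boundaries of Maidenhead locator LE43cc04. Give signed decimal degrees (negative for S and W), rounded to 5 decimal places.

48.16667, 48.17500

Field L=11, E=4: +11·20° lon, +4·10° lat → SW at lon 40°, lat -50°.
Square 4, 3: +4·2° lon, +3·1° lat → SW at lon 48°, lat -47°.
Subsquare c=2, c=2: +2·0.0833333° lon, +2·0.0416667° lat → SW at lon 48.1667°, lat -46.9167°.
Extended square 0, 4: +0·0.00833333° lon, +4·0.00416667° lat → SW at lon 48.1667°, lat -46.9°.
Cell spans 0.00833333° lon × 0.00416667° lat.
west 48.16667, east 48.17500.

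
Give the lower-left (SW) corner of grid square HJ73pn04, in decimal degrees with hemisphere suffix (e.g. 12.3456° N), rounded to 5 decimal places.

3.55833° N, 24.75000° W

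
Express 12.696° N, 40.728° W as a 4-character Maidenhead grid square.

Offset from 180°W / 90°S: lon 139.27°, lat 102.70°.
Field: lon ⌊139.27/20⌋ = 6 → G; lat ⌊102.70/10⌋ = 10 → K.
Square: lon ⌊19.27/2⌋ = 9; lat ⌊2.70/1⌋ = 2.

GK92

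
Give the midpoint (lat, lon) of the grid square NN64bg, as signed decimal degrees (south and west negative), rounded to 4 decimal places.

Field N=13, N=13: +13·20° lon, +13·10° lat → SW at lon 80°, lat 40°.
Square 6, 4: +6·2° lon, +4·1° lat → SW at lon 92°, lat 44°.
Subsquare b=1, g=6: +1·0.0833333° lon, +6·0.0416667° lat → SW at lon 92.0833°, lat 44.25°.
Cell spans 0.0833333° lon × 0.0416667° lat. Centre is SW corner plus half of each.
latitude 44.2708, longitude 92.1250.

44.2708, 92.1250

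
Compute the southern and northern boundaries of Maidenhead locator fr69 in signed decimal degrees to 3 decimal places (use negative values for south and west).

Field F=5, R=17: +5·20° lon, +17·10° lat → SW at lon -80°, lat 80°.
Square 6, 9: +6·2° lon, +9·1° lat → SW at lon -68°, lat 89°.
Cell spans 2° lon × 1° lat.
south 89.000, north 90.000.

89.000, 90.000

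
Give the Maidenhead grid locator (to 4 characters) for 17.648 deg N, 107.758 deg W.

DK67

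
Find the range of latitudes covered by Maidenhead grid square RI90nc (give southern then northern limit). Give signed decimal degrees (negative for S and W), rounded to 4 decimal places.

-9.9167, -9.8750

Field R=17, I=8: +17·20° lon, +8·10° lat → SW at lon 160°, lat -10°.
Square 9, 0: +9·2° lon, +0·1° lat → SW at lon 178°, lat -10°.
Subsquare n=13, c=2: +13·0.0833333° lon, +2·0.0416667° lat → SW at lon 179.083°, lat -9.91667°.
Cell spans 0.0833333° lon × 0.0416667° lat.
south -9.9167, north -9.8750.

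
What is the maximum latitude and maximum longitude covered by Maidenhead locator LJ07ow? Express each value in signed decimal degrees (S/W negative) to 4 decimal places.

7.9583, 41.2500

Field L=11, J=9: +11·20° lon, +9·10° lat → SW at lon 40°, lat 0°.
Square 0, 7: +0·2° lon, +7·1° lat → SW at lon 40°, lat 7°.
Subsquare o=14, w=22: +14·0.0833333° lon, +22·0.0416667° lat → SW at lon 41.1667°, lat 7.91667°.
Cell spans 0.0833333° lon × 0.0416667° lat. NE corner is SW corner plus one full cell.
latitude 7.9583, longitude 41.2500.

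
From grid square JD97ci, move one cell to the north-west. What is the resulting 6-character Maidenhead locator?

Longitude subsquare c = 2; −1 → 1 = b.
Latitude subsquare i = 8; +1 → 9 = j.

JD97bj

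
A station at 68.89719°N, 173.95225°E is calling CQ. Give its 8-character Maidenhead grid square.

RP68xv45

Add 180° to longitude and 90° to latitude: 353.95225, 158.89719.
Field: 353.95225/20 → 17 → R, 158.89719/10 → 15 → P; chars RP.
Square: 13.95225/2 → 6, 8.89719/1 → 8; chars 68.
Subsquare: 1.95225/0.0833333 → 23 → x, 0.89719/0.0416667 → 21 → v; chars xv.
Extended square: 0.03558/0.00833333 → 4, 0.02219/0.00416667 → 5; chars 45.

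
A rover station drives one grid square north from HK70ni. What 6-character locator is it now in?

HK70nj

Latitude subsquare i = 8; +1 → 9 = j.
The longitude characters are unchanged.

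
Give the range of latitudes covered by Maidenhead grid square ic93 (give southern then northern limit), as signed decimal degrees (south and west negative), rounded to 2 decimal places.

-67.00, -66.00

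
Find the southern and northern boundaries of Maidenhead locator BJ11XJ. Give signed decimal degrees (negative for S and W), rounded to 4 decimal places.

Field B=1, J=9: +1·20° lon, +9·10° lat → SW at lon -160°, lat 0°.
Square 1, 1: +1·2° lon, +1·1° lat → SW at lon -158°, lat 1°.
Subsquare x=23, j=9: +23·0.0833333° lon, +9·0.0416667° lat → SW at lon -156.083°, lat 1.375°.
Cell spans 0.0833333° lon × 0.0416667° lat.
south 1.3750, north 1.4167.

1.3750, 1.4167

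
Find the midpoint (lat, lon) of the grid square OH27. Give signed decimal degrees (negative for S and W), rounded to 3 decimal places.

-12.500, 105.000

Field O=14, H=7: +14·20° lon, +7·10° lat → SW at lon 100°, lat -20°.
Square 2, 7: +2·2° lon, +7·1° lat → SW at lon 104°, lat -13°.
Cell spans 2° lon × 1° lat. Centre is SW corner plus half of each.
latitude -12.500, longitude 105.000.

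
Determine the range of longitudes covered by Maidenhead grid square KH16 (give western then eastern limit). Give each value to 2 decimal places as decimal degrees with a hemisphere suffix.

Field K=10, H=7: +10·20° lon, +7·10° lat → SW at lon 20°, lat -20°.
Square 1, 6: +1·2° lon, +6·1° lat → SW at lon 22°, lat -14°.
Cell spans 2° lon × 1° lat.
west 22.00° E, east 24.00° E.

22.00° E, 24.00° E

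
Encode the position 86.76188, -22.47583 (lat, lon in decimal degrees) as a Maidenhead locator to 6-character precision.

HR86ss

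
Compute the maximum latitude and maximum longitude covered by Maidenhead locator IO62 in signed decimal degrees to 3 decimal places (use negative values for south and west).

53.000, -6.000

Field I=8, O=14: +8·20° lon, +14·10° lat → SW at lon -20°, lat 50°.
Square 6, 2: +6·2° lon, +2·1° lat → SW at lon -8°, lat 52°.
Cell spans 2° lon × 1° lat. NE corner is SW corner plus one full cell.
latitude 53.000, longitude -6.000.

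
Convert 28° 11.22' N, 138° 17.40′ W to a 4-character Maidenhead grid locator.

CL08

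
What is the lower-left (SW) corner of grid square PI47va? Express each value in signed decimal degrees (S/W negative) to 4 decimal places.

Field P=15, I=8: +15·20° lon, +8·10° lat → SW at lon 120°, lat -10°.
Square 4, 7: +4·2° lon, +7·1° lat → SW at lon 128°, lat -3°.
Subsquare v=21, a=0: +21·0.0833333° lon, +0·0.0416667° lat → SW at lon 129.75°, lat -3°.
latitude -3.0000, longitude 129.7500.

-3.0000, 129.7500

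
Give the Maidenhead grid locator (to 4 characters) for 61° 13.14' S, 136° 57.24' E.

PC88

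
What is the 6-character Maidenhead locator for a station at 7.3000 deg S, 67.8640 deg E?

MI32wq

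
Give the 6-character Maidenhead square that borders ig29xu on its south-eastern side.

Longitude subsquare x = 23; +1 → 24, wraps to 0 = a, carry into square.
Longitude square 2; +1 → 3.
Latitude subsquare u = 20; −1 → 19 = t.

IG39at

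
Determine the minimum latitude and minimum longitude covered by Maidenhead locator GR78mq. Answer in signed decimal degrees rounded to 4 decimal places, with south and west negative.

88.6667, -45.0000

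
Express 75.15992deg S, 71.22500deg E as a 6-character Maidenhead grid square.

Add 180° to longitude and 90° to latitude: 251.2250, 14.8401.
Field: 251.2250/20 → 12 → M, 14.8401/10 → 1 → B; chars MB.
Square: 11.2250/2 → 5, 4.8401/1 → 4; chars 54.
Subsquare: 1.2250/0.0833333 → 14 → o, 0.8401/0.0416667 → 20 → u; chars ou.

MB54ou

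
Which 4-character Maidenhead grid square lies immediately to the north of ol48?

OL49

Latitude square 8; +1 → 9.
The longitude characters are unchanged.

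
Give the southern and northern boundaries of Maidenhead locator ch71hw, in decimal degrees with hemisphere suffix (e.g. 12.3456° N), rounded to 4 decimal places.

Field C=2, H=7: +2·20° lon, +7·10° lat → SW at lon -140°, lat -20°.
Square 7, 1: +7·2° lon, +1·1° lat → SW at lon -126°, lat -19°.
Subsquare h=7, w=22: +7·0.0833333° lon, +22·0.0416667° lat → SW at lon -125.417°, lat -18.0833°.
Cell spans 0.0833333° lon × 0.0416667° lat.
south 18.0833° S, north 18.0417° S.

18.0833° S, 18.0417° S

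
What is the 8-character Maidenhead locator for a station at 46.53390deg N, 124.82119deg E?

PN26jm88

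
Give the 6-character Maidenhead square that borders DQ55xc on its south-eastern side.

Longitude subsquare x = 23; +1 → 24, wraps to 0 = a, carry into square.
Longitude square 5; +1 → 6.
Latitude subsquare c = 2; −1 → 1 = b.

DQ65ab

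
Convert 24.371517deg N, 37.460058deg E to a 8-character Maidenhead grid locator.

Shift to the Maidenhead origin (180°W, 90°S): lon 217.46006, lat 114.37152.
Field (20°×10°, letters A–R): lon ⌊217.46006/20⌋ = 10 → K; lat ⌊114.37152/10⌋ = 11 → L.
Square (2°×1°, digits 0–9): lon ⌊17.46006/2⌋ = 8; lat ⌊4.37152/1⌋ = 4.
Subsquare (5′×2.5′, letters a–x): lon ⌊1.46006/0.0833333⌋ = 17 → r; lat ⌊0.37152/0.0416667⌋ = 8 → i.
Extended square (30″×15″, digits 0–9): lon ⌊0.04339/0.00833333⌋ = 5; lat ⌊0.03818/0.00416667⌋ = 9.

KL84ri59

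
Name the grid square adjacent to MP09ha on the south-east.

MP08ix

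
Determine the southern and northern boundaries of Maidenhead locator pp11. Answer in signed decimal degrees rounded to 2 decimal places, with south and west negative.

61.00, 62.00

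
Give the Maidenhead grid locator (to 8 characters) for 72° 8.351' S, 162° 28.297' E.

RB17fu66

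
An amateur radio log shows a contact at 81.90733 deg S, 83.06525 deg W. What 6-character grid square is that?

EA88lc

Offset from 180°W / 90°S: lon 96.9347°, lat 8.0927°.
Field: lon ⌊96.9347/20⌋ = 4 → E; lat ⌊8.0927/10⌋ = 0 → A.
Square: lon ⌊16.9347/2⌋ = 8; lat ⌊8.0927/1⌋ = 8.
Subsquare: lon ⌊0.9347/0.0833333⌋ = 11 → l; lat ⌊0.0927/0.0416667⌋ = 2 → c.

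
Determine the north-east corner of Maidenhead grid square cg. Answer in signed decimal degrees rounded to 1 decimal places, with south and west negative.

Field C=2, G=6: +2·20° lon, +6·10° lat → SW at lon -140°, lat -30°.
Cell spans 20° lon × 10° lat. NE corner is SW corner plus one full cell.
latitude -20.0, longitude -120.0.

-20.0, -120.0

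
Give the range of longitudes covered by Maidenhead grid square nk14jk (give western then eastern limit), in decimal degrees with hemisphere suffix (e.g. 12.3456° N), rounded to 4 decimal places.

82.7500° E, 82.8333° E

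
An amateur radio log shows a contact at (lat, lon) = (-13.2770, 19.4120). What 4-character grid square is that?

Add 180° to longitude and 90° to latitude: 199.41, 76.72.
Field (20°×10°, letters A–R): 199.41/20 → 9 → J, 76.72/10 → 7 → H; chars JH.
Square (2°×1°, digits 0–9): 19.41/2 → 9, 6.72/1 → 6; chars 96.

JH96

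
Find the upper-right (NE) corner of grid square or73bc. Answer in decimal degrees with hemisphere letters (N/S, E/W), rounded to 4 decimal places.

83.1250° N, 114.1667° E

Field O=14, R=17: +14·20° lon, +17·10° lat → SW at lon 100°, lat 80°.
Square 7, 3: +7·2° lon, +3·1° lat → SW at lon 114°, lat 83°.
Subsquare b=1, c=2: +1·0.0833333° lon, +2·0.0416667° lat → SW at lon 114.083°, lat 83.0833°.
Cell spans 0.0833333° lon × 0.0416667° lat. NE corner is SW corner plus one full cell.
latitude 83.1250° N, longitude 114.1667° E.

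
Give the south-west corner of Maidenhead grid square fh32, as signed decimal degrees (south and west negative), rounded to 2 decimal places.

Field F=5, H=7: +5·20° lon, +7·10° lat → SW at lon -80°, lat -20°.
Square 3, 2: +3·2° lon, +2·1° lat → SW at lon -74°, lat -18°.
latitude -18.00, longitude -74.00.

-18.00, -74.00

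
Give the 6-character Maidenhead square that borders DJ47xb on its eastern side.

DJ57ab

Longitude subsquare x = 23; +1 → 24, wraps to 0 = a, carry into square.
Longitude square 4; +1 → 5.
The latitude characters are unchanged.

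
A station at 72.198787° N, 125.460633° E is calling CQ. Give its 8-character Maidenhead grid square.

Add 180° to longitude and 90° to latitude: 305.46063, 162.19879.
Field: 305.46063/20 → 15 → P, 162.19879/10 → 16 → Q; chars PQ.
Square: 5.46063/2 → 2, 2.19879/1 → 2; chars 22.
Subsquare: 1.46063/0.0833333 → 17 → r, 0.19879/0.0416667 → 4 → e; chars re.
Extended square: 0.04397/0.00833333 → 5, 0.03212/0.00416667 → 7; chars 57.

PQ22re57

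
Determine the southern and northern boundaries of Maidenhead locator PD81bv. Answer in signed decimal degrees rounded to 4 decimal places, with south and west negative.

Field P=15, D=3: +15·20° lon, +3·10° lat → SW at lon 120°, lat -60°.
Square 8, 1: +8·2° lon, +1·1° lat → SW at lon 136°, lat -59°.
Subsquare b=1, v=21: +1·0.0833333° lon, +21·0.0416667° lat → SW at lon 136.083°, lat -58.125°.
Cell spans 0.0833333° lon × 0.0416667° lat.
south -58.1250, north -58.0833.

-58.1250, -58.0833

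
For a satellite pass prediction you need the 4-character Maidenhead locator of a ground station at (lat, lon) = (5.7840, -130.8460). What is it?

Shift to the Maidenhead origin (180°W, 90°S): lon 49.15, lat 95.78.
Field: 49.15/20 → 2 → C, 95.78/10 → 9 → J; chars CJ.
Square: 9.15/2 → 4, 5.78/1 → 5; chars 45.

CJ45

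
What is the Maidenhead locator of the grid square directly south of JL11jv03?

Latitude extended square 3; −1 → 2.
The longitude characters are unchanged.

JL11jv02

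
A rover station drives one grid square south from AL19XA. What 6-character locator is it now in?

AL18xx

Latitude subsquare a = 0; −1 → -1, wraps to 23 = x, carry into square.
Latitude square 9; −1 → 8.
The longitude characters are unchanged.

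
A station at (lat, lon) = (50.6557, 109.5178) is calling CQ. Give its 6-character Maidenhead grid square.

OO40sp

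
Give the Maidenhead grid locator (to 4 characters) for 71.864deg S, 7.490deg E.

Offset from 180°W / 90°S: lon 187.49°, lat 18.14°.
Field: lon ⌊187.49/20⌋ = 9 → J; lat ⌊18.14/10⌋ = 1 → B.
Square: lon ⌊7.49/2⌋ = 3; lat ⌊8.14/1⌋ = 8.

JB38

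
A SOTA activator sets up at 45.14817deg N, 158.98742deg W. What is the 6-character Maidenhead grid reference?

Add 180° to longitude and 90° to latitude: 21.0126, 135.1482.
Field: 21.0126/20 → 1 → B, 135.1482/10 → 13 → N; chars BN.
Square: 1.0126/2 → 0, 5.1482/1 → 5; chars 05.
Subsquare: 1.0126/0.0833333 → 12 → m, 0.1482/0.0416667 → 3 → d; chars md.

BN05md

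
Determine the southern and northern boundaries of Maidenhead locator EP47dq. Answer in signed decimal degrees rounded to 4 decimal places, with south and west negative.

Field E=4, P=15: +4·20° lon, +15·10° lat → SW at lon -100°, lat 60°.
Square 4, 7: +4·2° lon, +7·1° lat → SW at lon -92°, lat 67°.
Subsquare d=3, q=16: +3·0.0833333° lon, +16·0.0416667° lat → SW at lon -91.75°, lat 67.6667°.
Cell spans 0.0833333° lon × 0.0416667° lat.
south 67.6667, north 67.7083.

67.6667, 67.7083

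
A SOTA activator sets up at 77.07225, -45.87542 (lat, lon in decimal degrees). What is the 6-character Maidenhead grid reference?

GQ77bb

Add 180° to longitude and 90° to latitude: 134.1246, 167.0722.
Field: 134.1246/20 → 6 → G, 167.0722/10 → 16 → Q; chars GQ.
Square: 14.1246/2 → 7, 7.0722/1 → 7; chars 77.
Subsquare: 0.1246/0.0833333 → 1 → b, 0.0722/0.0416667 → 1 → b; chars bb.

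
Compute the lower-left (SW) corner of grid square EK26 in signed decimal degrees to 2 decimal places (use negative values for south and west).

16.00, -96.00

Field E=4, K=10: +4·20° lon, +10·10° lat → SW at lon -100°, lat 10°.
Square 2, 6: +2·2° lon, +6·1° lat → SW at lon -96°, lat 16°.
latitude 16.00, longitude -96.00.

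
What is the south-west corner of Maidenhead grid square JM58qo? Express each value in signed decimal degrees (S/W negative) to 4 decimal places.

Field J=9, M=12: +9·20° lon, +12·10° lat → SW at lon 0°, lat 30°.
Square 5, 8: +5·2° lon, +8·1° lat → SW at lon 10°, lat 38°.
Subsquare q=16, o=14: +16·0.0833333° lon, +14·0.0416667° lat → SW at lon 11.3333°, lat 38.5833°.
latitude 38.5833, longitude 11.3333.

38.5833, 11.3333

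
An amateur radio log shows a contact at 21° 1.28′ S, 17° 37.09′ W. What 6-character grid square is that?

IG18ex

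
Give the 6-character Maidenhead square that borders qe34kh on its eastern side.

Longitude subsquare k = 10; +1 → 11 = l.
The latitude characters are unchanged.

QE34lh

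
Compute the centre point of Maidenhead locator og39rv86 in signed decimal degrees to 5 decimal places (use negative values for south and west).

-20.09792, 107.48750

Field O=14, G=6: +14·20° lon, +6·10° lat → SW at lon 100°, lat -30°.
Square 3, 9: +3·2° lon, +9·1° lat → SW at lon 106°, lat -21°.
Subsquare r=17, v=21: +17·0.0833333° lon, +21·0.0416667° lat → SW at lon 107.417°, lat -20.125°.
Extended square 8, 6: +8·0.00833333° lon, +6·0.00416667° lat → SW at lon 107.483°, lat -20.1°.
Cell spans 0.00833333° lon × 0.00416667° lat. Centre is SW corner plus half of each.
latitude -20.09792, longitude 107.48750.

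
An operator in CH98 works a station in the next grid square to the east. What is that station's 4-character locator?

Longitude square 9; +1 → 10, wraps to 0, carry into field.
Longitude field C = 2; +1 → 3 = D.
The latitude characters are unchanged.

DH08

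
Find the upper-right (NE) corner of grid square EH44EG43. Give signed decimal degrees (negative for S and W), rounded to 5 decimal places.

-15.73333, -91.62500

Field E=4, H=7: +4·20° lon, +7·10° lat → SW at lon -100°, lat -20°.
Square 4, 4: +4·2° lon, +4·1° lat → SW at lon -92°, lat -16°.
Subsquare e=4, g=6: +4·0.0833333° lon, +6·0.0416667° lat → SW at lon -91.6667°, lat -15.75°.
Extended square 4, 3: +4·0.00833333° lon, +3·0.00416667° lat → SW at lon -91.6333°, lat -15.7375°.
Cell spans 0.00833333° lon × 0.00416667° lat. NE corner is SW corner plus one full cell.
latitude -15.73333, longitude -91.62500.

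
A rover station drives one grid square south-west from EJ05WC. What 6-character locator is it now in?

EJ05vb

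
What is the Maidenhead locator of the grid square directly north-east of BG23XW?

BG33ax

Longitude subsquare x = 23; +1 → 24, wraps to 0 = a, carry into square.
Longitude square 2; +1 → 3.
Latitude subsquare w = 22; +1 → 23 = x.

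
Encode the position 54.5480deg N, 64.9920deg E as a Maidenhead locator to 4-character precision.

Add 180° to longitude and 90° to latitude: 244.99, 144.55.
Field (20°×10°, letters A–R): 244.99/20 → 12 → M, 144.55/10 → 14 → O; chars MO.
Square (2°×1°, digits 0–9): 4.99/2 → 2, 4.55/1 → 4; chars 24.

MO24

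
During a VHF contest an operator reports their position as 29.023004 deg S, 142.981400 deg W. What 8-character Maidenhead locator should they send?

Shift to the Maidenhead origin (180°W, 90°S): lon 37.01860, lat 60.97700.
Field: 37.01860/20 → 1 → B, 60.97700/10 → 6 → G; chars BG.
Square: 17.01860/2 → 8, 0.97700/1 → 0; chars 80.
Subsquare: 1.01860/0.0833333 → 12 → m, 0.97700/0.0416667 → 23 → x; chars mx.
Extended square: 0.01860/0.00833333 → 2, 0.01866/0.00416667 → 4; chars 24.

BG80mx24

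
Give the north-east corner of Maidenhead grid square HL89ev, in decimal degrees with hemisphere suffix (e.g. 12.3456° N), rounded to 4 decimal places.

29.9167° N, 23.5833° W

Field H=7, L=11: +7·20° lon, +11·10° lat → SW at lon -40°, lat 20°.
Square 8, 9: +8·2° lon, +9·1° lat → SW at lon -24°, lat 29°.
Subsquare e=4, v=21: +4·0.0833333° lon, +21·0.0416667° lat → SW at lon -23.6667°, lat 29.875°.
Cell spans 0.0833333° lon × 0.0416667° lat. NE corner is SW corner plus one full cell.
latitude 29.9167° N, longitude 23.5833° W.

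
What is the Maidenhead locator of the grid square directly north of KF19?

Latitude square 9; +1 → 10, wraps to 0, carry into field.
Latitude field F = 5; +1 → 6 = G.
The longitude characters are unchanged.

KG10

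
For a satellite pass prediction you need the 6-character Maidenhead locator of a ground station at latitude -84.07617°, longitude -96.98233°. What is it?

EA15mw

Shift to the Maidenhead origin (180°W, 90°S): lon 83.0177, lat 5.9238.
Field (20°×10°, letters A–R): 83.0177/20 → 4 → E, 5.9238/10 → 0 → A; chars EA.
Square (2°×1°, digits 0–9): 3.0177/2 → 1, 5.9238/1 → 5; chars 15.
Subsquare (5′×2.5′, letters a–x): 1.0177/0.0833333 → 12 → m, 0.9238/0.0416667 → 22 → w; chars mw.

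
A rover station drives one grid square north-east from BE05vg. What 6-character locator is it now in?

Longitude subsquare v = 21; +1 → 22 = w.
Latitude subsquare g = 6; +1 → 7 = h.

BE05wh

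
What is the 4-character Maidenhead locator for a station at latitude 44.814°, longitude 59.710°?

LN94

Shift to the Maidenhead origin (180°W, 90°S): lon 239.71, lat 134.81.
Field: 239.71/20 → 11 → L, 134.81/10 → 13 → N; chars LN.
Square: 19.71/2 → 9, 4.81/1 → 4; chars 94.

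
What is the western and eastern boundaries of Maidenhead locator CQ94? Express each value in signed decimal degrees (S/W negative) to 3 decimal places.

-122.000, -120.000

Field C=2, Q=16: +2·20° lon, +16·10° lat → SW at lon -140°, lat 70°.
Square 9, 4: +9·2° lon, +4·1° lat → SW at lon -122°, lat 74°.
Cell spans 2° lon × 1° lat.
west -122.000, east -120.000.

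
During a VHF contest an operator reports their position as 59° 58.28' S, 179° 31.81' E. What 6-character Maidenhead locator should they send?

Add 180° to longitude and 90° to latitude: 359.5302, 30.0287.
Field: 359.5302/20 → 17 → R, 30.0287/10 → 3 → D; chars RD.
Square: 19.5302/2 → 9, 0.0287/1 → 0; chars 90.
Subsquare: 1.5302/0.0833333 → 18 → s, 0.0287/0.0416667 → 0 → a; chars sa.

RD90sa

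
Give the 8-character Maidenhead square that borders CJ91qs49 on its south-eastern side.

CJ91qs58

Longitude extended square 4; +1 → 5.
Latitude extended square 9; −1 → 8.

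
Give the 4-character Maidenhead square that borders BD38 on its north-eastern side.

Longitude square 3; +1 → 4.
Latitude square 8; +1 → 9.

BD49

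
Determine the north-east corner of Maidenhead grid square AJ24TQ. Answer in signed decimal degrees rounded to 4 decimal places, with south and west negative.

Field A=0, J=9: +0·20° lon, +9·10° lat → SW at lon -180°, lat 0°.
Square 2, 4: +2·2° lon, +4·1° lat → SW at lon -176°, lat 4°.
Subsquare t=19, q=16: +19·0.0833333° lon, +16·0.0416667° lat → SW at lon -174.417°, lat 4.66667°.
Cell spans 0.0833333° lon × 0.0416667° lat. NE corner is SW corner plus one full cell.
latitude 4.7083, longitude -174.3333.

4.7083, -174.3333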